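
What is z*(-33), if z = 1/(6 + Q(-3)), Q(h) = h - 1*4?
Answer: 33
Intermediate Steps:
Q(h) = -4 + h (Q(h) = h - 4 = -4 + h)
z = -1 (z = 1/(6 + (-4 - 3)) = 1/(6 - 7) = 1/(-1) = -1)
z*(-33) = -1*(-33) = 33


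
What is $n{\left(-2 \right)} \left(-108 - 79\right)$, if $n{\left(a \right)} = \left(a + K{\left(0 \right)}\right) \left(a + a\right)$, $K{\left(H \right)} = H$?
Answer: $-1496$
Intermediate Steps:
$n{\left(a \right)} = 2 a^{2}$ ($n{\left(a \right)} = \left(a + 0\right) \left(a + a\right) = a 2 a = 2 a^{2}$)
$n{\left(-2 \right)} \left(-108 - 79\right) = 2 \left(-2\right)^{2} \left(-108 - 79\right) = 2 \cdot 4 \left(-187\right) = 8 \left(-187\right) = -1496$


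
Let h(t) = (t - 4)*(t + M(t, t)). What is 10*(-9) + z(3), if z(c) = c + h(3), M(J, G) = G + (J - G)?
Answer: -93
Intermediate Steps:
M(J, G) = J
h(t) = 2*t*(-4 + t) (h(t) = (t - 4)*(t + t) = (-4 + t)*(2*t) = 2*t*(-4 + t))
z(c) = -6 + c (z(c) = c + 2*3*(-4 + 3) = c + 2*3*(-1) = c - 6 = -6 + c)
10*(-9) + z(3) = 10*(-9) + (-6 + 3) = -90 - 3 = -93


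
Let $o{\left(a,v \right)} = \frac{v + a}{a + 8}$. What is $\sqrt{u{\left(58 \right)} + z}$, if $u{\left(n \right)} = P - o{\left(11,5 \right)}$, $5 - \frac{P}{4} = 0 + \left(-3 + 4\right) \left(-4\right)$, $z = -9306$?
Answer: $\frac{i \sqrt{3346774}}{19} \approx 96.285 i$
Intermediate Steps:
$o{\left(a,v \right)} = \frac{a + v}{8 + a}$
$P = 36$ ($P = 20 - 4 \left(0 + \left(-3 + 4\right) \left(-4\right)\right) = 20 - 4 \left(0 + 1 \left(-4\right)\right) = 20 - 4 \left(0 - 4\right) = 20 - -16 = 20 + 16 = 36$)
$u{\left(n \right)} = \frac{668}{19}$ ($u{\left(n \right)} = 36 - \frac{11 + 5}{8 + 11} = 36 - \frac{1}{19} \cdot 16 = 36 - \frac{16}{19} = \frac{668}{19}$)
$\sqrt{u{\left(58 \right)} + z} = \sqrt{\frac{668}{19} - 9306} = \sqrt{- \frac{176146}{19}} = \frac{i \sqrt{3346774}}{19}$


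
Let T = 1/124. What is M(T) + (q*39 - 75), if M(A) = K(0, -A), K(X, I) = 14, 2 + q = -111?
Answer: -4468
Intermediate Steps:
q = -113 (q = -2 - 111 = -113)
T = 1/124 ≈ 0.0080645
M(A) = 14
M(T) + (q*39 - 75) = 14 + (-113*39 - 75) = 14 + (-4407 - 75) = 14 - 4482 = -4468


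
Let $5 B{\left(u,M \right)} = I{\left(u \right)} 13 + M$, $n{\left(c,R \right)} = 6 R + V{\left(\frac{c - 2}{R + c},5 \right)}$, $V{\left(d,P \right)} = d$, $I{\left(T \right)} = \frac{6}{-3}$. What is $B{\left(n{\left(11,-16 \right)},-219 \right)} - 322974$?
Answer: $-323023$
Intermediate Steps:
$I{\left(T \right)} = -2$ ($I{\left(T \right)} = 6 \left(- \frac{1}{3}\right) = -2$)
$n{\left(c,R \right)} = 6 R + \frac{-2 + c}{R + c}$ ($n{\left(c,R \right)} = 6 R + \frac{c - 2}{R + c} = 6 R + \frac{-2 + c}{R + c}$)
$B{\left(u,M \right)} = - \frac{26}{5} + \frac{M}{5}$ ($B{\left(u,M \right)} = \frac{\left(-2\right) 13 + M}{5} = \frac{-26 + M}{5} = - \frac{26}{5} + \frac{M}{5}$)
$B{\left(n{\left(11,-16 \right)},-219 \right)} - 322974 = \left(- \frac{26}{5} + \frac{1}{5} \left(-219\right)\right) - 322974 = \left(- \frac{26}{5} - \frac{219}{5}\right) - 322974 = -49 - 322974 = -323023$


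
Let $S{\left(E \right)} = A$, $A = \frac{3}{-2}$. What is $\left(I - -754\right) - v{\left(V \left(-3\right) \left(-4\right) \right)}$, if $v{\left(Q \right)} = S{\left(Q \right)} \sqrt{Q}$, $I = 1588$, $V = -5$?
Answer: $2342 + 3 i \sqrt{15} \approx 2342.0 + 11.619 i$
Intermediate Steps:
$A = - \frac{3}{2}$ ($A = 3 \left(- \frac{1}{2}\right) = - \frac{3}{2} \approx -1.5$)
$S{\left(E \right)} = - \frac{3}{2}$
$v{\left(Q \right)} = - \frac{3 \sqrt{Q}}{2}$
$\left(I - -754\right) - v{\left(V \left(-3\right) \left(-4\right) \right)} = \left(1588 - -754\right) - - \frac{3 \sqrt{\left(-5\right) \left(-3\right) \left(-4\right)}}{2} = \left(1588 + 754\right) - - \frac{3 \sqrt{15 \left(-4\right)}}{2} = 2342 - - \frac{3 \sqrt{-60}}{2} = 2342 - - \frac{3 \cdot 2 i \sqrt{15}}{2} = 2342 - - 3 i \sqrt{15} = 2342 + 3 i \sqrt{15}$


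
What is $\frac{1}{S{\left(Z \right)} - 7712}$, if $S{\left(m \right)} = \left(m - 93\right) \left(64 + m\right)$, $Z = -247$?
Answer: $\frac{1}{54508} \approx 1.8346 \cdot 10^{-5}$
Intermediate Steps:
$S{\left(m \right)} = \left(-93 + m\right) \left(64 + m\right)$
$\frac{1}{S{\left(Z \right)} - 7712} = \frac{1}{\left(-5952 + \left(-247\right)^{2} - -7163\right) - 7712} = \frac{1}{\left(-5952 + 61009 + 7163\right) - 7712} = \frac{1}{62220 - 7712} = \frac{1}{54508}$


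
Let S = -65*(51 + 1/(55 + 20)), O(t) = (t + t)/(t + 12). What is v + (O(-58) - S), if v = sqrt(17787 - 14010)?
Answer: 1144844/345 + sqrt(3777) ≈ 3379.8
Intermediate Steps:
O(t) = 2*t/(12 + t) (O(t) = (2*t)/(12 + t) = 2*t/(12 + t))
S = -49738/15 (S = -65*(51 + 1/75) = -65*3826/75 = -49738/15 ≈ -3315.9)
v = sqrt(3777) ≈ 61.457
v + (O(-58) - S) = sqrt(3777) + (2*(-58)/(12 - 58) - 1*(-49738/15)) = sqrt(3777) + (2*(-58)/(-46) + 49738/15) = sqrt(3777) + (2*(-58)*(-1/46) + 49738/15) = sqrt(3777) + (58/23 + 49738/15) = sqrt(3777) + 1144844/345 = 1144844/345 + sqrt(3777)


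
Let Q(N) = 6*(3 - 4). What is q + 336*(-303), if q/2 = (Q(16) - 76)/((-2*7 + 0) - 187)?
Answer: -20463244/201 ≈ -1.0181e+5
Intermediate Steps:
Q(N) = -6 (Q(N) = 6*(-1) = -6)
q = 164/201 (q = 2*((-6 - 76)/((-2*7 + 0) - 187)) = 2*(-82/((-14 + 0) - 187)) = 2*(-82/(-14 - 187)) = 2*(-82/(-201)) = 2*(-82*(-1/201)) = 2*(82/201) = 164/201 ≈ 0.81592)
q + 336*(-303) = 164/201 + 336*(-303) = 164/201 - 101808 = -20463244/201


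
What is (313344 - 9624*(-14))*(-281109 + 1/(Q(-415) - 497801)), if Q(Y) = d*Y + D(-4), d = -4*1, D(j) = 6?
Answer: -12498565517173056/99227 ≈ -1.2596e+11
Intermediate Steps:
d = -4
Q(Y) = 6 - 4*Y (Q(Y) = -4*Y + 6 = 6 - 4*Y)
(313344 - 9624*(-14))*(-281109 + 1/(Q(-415) - 497801)) = (313344 - 9624*(-14))*(-281109 + 1/((6 - 4*(-415)) - 497801)) = (313344 + 134736)*(-281109 + 1/((6 + 1660) - 497801)) = 448080*(-281109 + 1/(1666 - 497801)) = 448080*(-281109 + 1/(-496135)) = 448080*(-281109 - 1/496135) = 448080*(-139468013716/496135) = -12498565517173056/99227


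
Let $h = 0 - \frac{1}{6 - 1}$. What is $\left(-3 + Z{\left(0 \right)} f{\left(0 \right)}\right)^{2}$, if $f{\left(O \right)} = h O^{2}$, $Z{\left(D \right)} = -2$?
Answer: $9$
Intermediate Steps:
$h = - \frac{1}{5}$ ($h = 0 - \frac{1}{5} = - \frac{1}{5} \approx -0.2$)
$f{\left(O \right)} = - \frac{O^{2}}{5}$
$\left(-3 + Z{\left(0 \right)} f{\left(0 \right)}\right)^{2} = \left(-3 - 2 \left(- \frac{0^{2}}{5}\right)\right)^{2} = \left(-3 - 2 \left(\left(- \frac{1}{5}\right) 0\right)\right)^{2} = \left(-3 - 0\right)^{2} = \left(-3 + 0\right)^{2} = \left(-3\right)^{2} = 9$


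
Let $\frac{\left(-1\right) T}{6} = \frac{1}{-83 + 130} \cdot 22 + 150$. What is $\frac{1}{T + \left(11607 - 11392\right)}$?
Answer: $- \frac{47}{32327} \approx -0.0014539$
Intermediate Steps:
$T = - \frac{42432}{47}$ ($T = - 6 \left(\frac{1}{-83 + 130} \cdot 22 + 150\right) = - 6 \left(\frac{1}{47} \cdot 22 + 150\right) = - 6 \left(\frac{22}{47} + 150\right) = \left(-6\right) \frac{7072}{47} = - \frac{42432}{47} \approx -902.81$)
$\frac{1}{T + \left(11607 - 11392\right)} = \frac{1}{- \frac{42432}{47} + \left(11607 - 11392\right)} = \frac{1}{- \frac{42432}{47} + 215} = \frac{1}{- \frac{32327}{47}} = - \frac{47}{32327}$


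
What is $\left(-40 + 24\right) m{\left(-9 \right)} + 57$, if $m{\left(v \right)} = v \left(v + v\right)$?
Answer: $-2535$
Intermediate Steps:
$m{\left(v \right)} = 2 v^{2}$ ($m{\left(v \right)} = v 2 v = 2 v^{2}$)
$\left(-40 + 24\right) m{\left(-9 \right)} + 57 = \left(-40 + 24\right) 2 \left(-9\right)^{2} + 57 = - 16 \cdot 2 \cdot 81 + 57 = \left(-16\right) 162 + 57 = -2592 + 57 = -2535$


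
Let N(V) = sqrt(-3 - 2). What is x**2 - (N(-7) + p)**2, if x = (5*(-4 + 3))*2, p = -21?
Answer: -336 + 42*I*sqrt(5) ≈ -336.0 + 93.915*I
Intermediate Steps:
N(V) = I*sqrt(5) (N(V) = sqrt(-5) = I*sqrt(5))
x = -10 (x = (5*(-1))*2 = -5*2 = -10)
x**2 - (N(-7) + p)**2 = (-10)**2 - (I*sqrt(5) - 21)**2 = 100 - (-21 + I*sqrt(5))**2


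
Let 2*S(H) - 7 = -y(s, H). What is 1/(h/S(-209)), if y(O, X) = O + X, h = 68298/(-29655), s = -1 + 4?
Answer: -2105505/45532 ≈ -46.242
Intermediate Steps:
s = 3
h = -22766/9885 (h = 68298*(-1/29655) = -22766/9885 ≈ -2.3031)
S(H) = 2 - H/2 (S(H) = 7/2 + (-(3 + H))/2 = 7/2 + (-3 - H)/2 = 7/2 + (-3/2 - H/2) = 2 - H/2)
1/(h/S(-209)) = 1/(-22766/(9885*(2 - ½*(-209)))) = 1/(-22766/(9885*(2 + 209/2))) = 1/(-22766/(9885*213/2)) = 1/(-22766/9885*2/213) = 1/(-45532/2105505) = -2105505/45532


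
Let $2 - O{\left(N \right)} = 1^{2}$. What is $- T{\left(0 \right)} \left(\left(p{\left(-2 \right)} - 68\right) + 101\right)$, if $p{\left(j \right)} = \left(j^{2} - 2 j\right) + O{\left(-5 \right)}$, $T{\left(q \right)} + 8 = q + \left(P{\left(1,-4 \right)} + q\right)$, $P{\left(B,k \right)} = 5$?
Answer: $126$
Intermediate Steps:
$O{\left(N \right)} = 1$ ($O{\left(N \right)} = 2 - 1^{2} = 2 - 1 = 1$)
$T{\left(q \right)} = -3 + 2 q$ ($T{\left(q \right)} = -8 + \left(q + \left(5 + q\right)\right) = -8 + \left(5 + 2 q\right) = -3 + 2 q$)
$p{\left(j \right)} = 1 + j^{2} - 2 j$ ($p{\left(j \right)} = \left(j^{2} - 2 j\right) + 1 = 1 + j^{2} - 2 j$)
$- T{\left(0 \right)} \left(\left(p{\left(-2 \right)} - 68\right) + 101\right) = - \left(-3 + 2 \cdot 0\right) \left(\left(\left(1 + \left(-2\right)^{2} - -4\right) - 68\right) + 101\right) = - \left(-3 + 0\right) \left(\left(\left(1 + 4 + 4\right) - 68\right) + 101\right) = - \left(-3\right) \left(\left(9 - 68\right) + 101\right) = - \left(-3\right) \left(-59 + 101\right) = - \left(-3\right) 42 = \left(-1\right) \left(-126\right) = 126$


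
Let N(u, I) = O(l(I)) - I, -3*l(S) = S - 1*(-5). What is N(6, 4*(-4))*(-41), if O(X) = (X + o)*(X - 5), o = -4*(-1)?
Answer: -2132/9 ≈ -236.89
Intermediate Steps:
o = 4
l(S) = -5/3 - S/3 (l(S) = -(S - 1*(-5))/3 = -(S + 5)/3 = -(5 + S)/3 = -5/3 - S/3)
O(X) = (-5 + X)*(4 + X) (O(X) = (X + 4)*(X - 5) = (4 + X)*(-5 + X) = (-5 + X)*(4 + X))
N(u, I) = -55/3 + (-5/3 - I/3)**2 - 2*I/3 (N(u, I) = (-20 + (-5/3 - I/3)**2 - (-5/3 - I/3)) - I = (-20 + (-5/3 - I/3)**2 + (5/3 + I/3)) - I = (-55/3 + (-5/3 - I/3)**2 + I/3) - I = -55/3 + (-5/3 - I/3)**2 - 2*I/3)
N(6, 4*(-4))*(-41) = (-140/9 + (4*(-4))**2/9 + 4*(4*(-4))/9)*(-41) = (-140/9 + (1/9)*(-16)**2 + (4/9)*(-16))*(-41) = (-140/9 + (1/9)*256 - 64/9)*(-41) = (-140/9 + 256/9 - 64/9)*(-41) = (52/9)*(-41) = -2132/9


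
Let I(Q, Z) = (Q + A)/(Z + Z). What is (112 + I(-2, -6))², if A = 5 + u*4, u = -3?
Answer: 203401/16 ≈ 12713.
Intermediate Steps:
A = -7 (A = 5 - 3*4 = 5 - 12 = -7)
I(Q, Z) = (-7 + Q)/(2*Z) (I(Q, Z) = (Q - 7)/(Z + Z) = (-7 + Q)/((2*Z)) = (-7 + Q)*(1/(2*Z)) = (-7 + Q)/(2*Z))
(112 + I(-2, -6))² = (112 + (½)*(-7 - 2)/(-6))² = (112 + (½)*(-⅙)*(-9))² = (112 + ¾)² = (451/4)² = 203401/16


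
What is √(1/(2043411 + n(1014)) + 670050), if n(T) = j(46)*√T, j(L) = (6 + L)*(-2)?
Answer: √(1369187540551 - 905907600*√6)/√(2043411 - 1352*√6) ≈ 818.57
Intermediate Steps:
j(L) = -12 - 2*L
n(T) = -104*√T (n(T) = (-12 - 2*46)*√T = (-12 - 92)*√T = -104*√T)
√(1/(2043411 + n(1014)) + 670050) = √(1/(2043411 - 1352*√6) + 670050) = √(670050 + 1/(2043411 - 1352*√6))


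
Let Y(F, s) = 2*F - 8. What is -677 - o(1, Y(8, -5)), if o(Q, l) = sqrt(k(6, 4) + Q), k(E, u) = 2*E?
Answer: -677 - sqrt(13) ≈ -680.61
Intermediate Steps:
Y(F, s) = -8 + 2*F
o(Q, l) = sqrt(12 + Q) (o(Q, l) = sqrt(2*6 + Q) = sqrt(12 + Q))
-677 - o(1, Y(8, -5)) = -677 - sqrt(12 + 1) = -677 - sqrt(13)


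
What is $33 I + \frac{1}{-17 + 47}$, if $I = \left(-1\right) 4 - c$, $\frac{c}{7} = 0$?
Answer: $- \frac{3959}{30} \approx -131.97$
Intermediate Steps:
$c = 0$ ($c = 7 \cdot 0 = 0$)
$I = -4$ ($I = \left(-1\right) 4 - 0 = -4 + 0 = -4$)
$33 I + \frac{1}{-17 + 47} = 33 \left(-4\right) + \frac{1}{-17 + 47} = -132 + \frac{1}{30} = - \frac{3959}{30}$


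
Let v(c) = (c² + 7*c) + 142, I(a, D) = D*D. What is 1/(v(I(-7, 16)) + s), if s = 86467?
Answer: 1/153937 ≈ 6.4962e-6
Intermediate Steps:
I(a, D) = D²
v(c) = 142 + c² + 7*c
1/(v(I(-7, 16)) + s) = 1/((142 + (16²)² + 7*16²) + 86467) = 1/((142 + 256² + 7*256) + 86467) = 1/((142 + 65536 + 1792) + 86467) = 1/(67470 + 86467) = 1/153937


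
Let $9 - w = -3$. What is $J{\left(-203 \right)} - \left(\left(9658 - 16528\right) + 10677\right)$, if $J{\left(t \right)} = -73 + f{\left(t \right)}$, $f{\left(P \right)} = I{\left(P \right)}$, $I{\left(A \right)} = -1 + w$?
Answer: $-3869$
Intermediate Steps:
$w = 12$ ($w = 9 - -3 = 9 + 3 = 12$)
$I{\left(A \right)} = 11$ ($I{\left(A \right)} = -1 + 12 = 11$)
$f{\left(P \right)} = 11$
$J{\left(t \right)} = -62$ ($J{\left(t \right)} = -73 + 11 = -62$)
$J{\left(-203 \right)} - \left(\left(9658 - 16528\right) + 10677\right) = -62 - \left(\left(9658 - 16528\right) + 10677\right) = -62 - \left(-6870 + 10677\right) = -62 - 3807 = -3869$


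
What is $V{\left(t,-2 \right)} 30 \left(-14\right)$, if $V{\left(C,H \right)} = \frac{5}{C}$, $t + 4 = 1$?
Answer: $700$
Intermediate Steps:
$t = -3$ ($t = -4 + 1 = -3$)
$V{\left(t,-2 \right)} 30 \left(-14\right) = \frac{5}{-3} \cdot 30 \left(-14\right) = 5 \left(- \frac{1}{3}\right) 30 \left(-14\right) = \left(- \frac{5}{3}\right) 30 \left(-14\right) = \left(-50\right) \left(-14\right) = 700$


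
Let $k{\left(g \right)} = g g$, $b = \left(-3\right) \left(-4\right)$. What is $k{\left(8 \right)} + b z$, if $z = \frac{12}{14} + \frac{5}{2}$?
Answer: $\frac{730}{7} \approx 104.29$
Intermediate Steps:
$b = 12$
$k{\left(g \right)} = g^{2}$
$z = \frac{47}{14}$ ($z = 12 \cdot \frac{1}{14} + 5 \cdot \frac{1}{2} = \frac{6}{7} + \frac{5}{2} = \frac{47}{14} \approx 3.3571$)
$k{\left(8 \right)} + b z = 8^{2} + 12 \cdot \frac{47}{14} = 64 + \frac{282}{7} = \frac{730}{7}$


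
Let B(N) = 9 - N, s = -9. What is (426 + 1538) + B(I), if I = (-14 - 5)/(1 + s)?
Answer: 15765/8 ≈ 1970.6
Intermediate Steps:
I = 19/8 (I = (-14 - 5)/(1 - 9) = -19/(-8) = -19*(-⅛) = 19/8 ≈ 2.3750)
(426 + 1538) + B(I) = (426 + 1538) + (9 - 1*19/8) = 1964 + (9 - 19/8) = 1964 + 53/8 = 15765/8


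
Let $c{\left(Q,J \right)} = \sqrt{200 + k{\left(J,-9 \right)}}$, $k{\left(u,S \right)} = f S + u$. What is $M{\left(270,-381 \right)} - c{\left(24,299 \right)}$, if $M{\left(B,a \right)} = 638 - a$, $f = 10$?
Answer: $1019 - \sqrt{409} \approx 998.78$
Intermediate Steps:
$k{\left(u,S \right)} = u + 10 S$ ($k{\left(u,S \right)} = 10 S + u = u + 10 S$)
$c{\left(Q,J \right)} = \sqrt{110 + J}$ ($c{\left(Q,J \right)} = \sqrt{200 + \left(J + 10 \left(-9\right)\right)} = \sqrt{200 + \left(J - 90\right)} = \sqrt{200 + \left(-90 + J\right)} = \sqrt{110 + J}$)
$M{\left(270,-381 \right)} - c{\left(24,299 \right)} = \left(638 - -381\right) - \sqrt{110 + 299} = \left(638 + 381\right) - \sqrt{409} = 1019 - \sqrt{409}$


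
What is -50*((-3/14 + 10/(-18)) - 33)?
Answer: 106375/63 ≈ 1688.5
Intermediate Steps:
-50*((-3/14 + 10/(-18)) - 33) = -50*((-3*1/14 + 10*(-1/18)) - 33) = -50*((-3/14 - 5/9) - 33) = -50*(-97/126 - 33) = -50*(-4255/126) = 106375/63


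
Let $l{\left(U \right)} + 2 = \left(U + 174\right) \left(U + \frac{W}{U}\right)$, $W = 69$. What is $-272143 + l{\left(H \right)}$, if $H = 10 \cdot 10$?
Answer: $- \frac{12227797}{50} \approx -2.4456 \cdot 10^{5}$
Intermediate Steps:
$H = 100$
$l{\left(U \right)} = -2 + \left(174 + U\right) \left(U + \frac{69}{U}\right)$ ($l{\left(U \right)} = -2 + \left(U + 174\right) \left(U + \frac{69}{U}\right) = -2 + \left(174 + U\right) \left(U + \frac{69}{U}\right)$)
$-272143 + l{\left(H \right)} = -272143 + \left(67 + 100^{2} + 174 \cdot 100 + \frac{12006}{100}\right) = -272143 + \left(67 + 10000 + 17400 + 12006 \cdot \frac{1}{100}\right) = -272143 + \left(67 + 10000 + 17400 + \frac{6003}{50}\right) = -272143 + \frac{1379353}{50} = - \frac{12227797}{50}$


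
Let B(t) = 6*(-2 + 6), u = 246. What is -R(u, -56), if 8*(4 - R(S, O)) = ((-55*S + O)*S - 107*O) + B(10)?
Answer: -834043/2 ≈ -4.1702e+5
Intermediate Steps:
B(t) = 24 (B(t) = 6*4 = 24)
R(S, O) = 1 + 107*O/8 - S*(O - 55*S)/8 (R(S, O) = 4 - (((-55*S + O)*S - 107*O) + 24)/8 = 4 - (((O - 55*S)*S - 107*O) + 24)/8 = 4 - ((S*(O - 55*S) - 107*O) + 24)/8 = 4 - ((-107*O + S*(O - 55*S)) + 24)/8 = 4 - (24 - 107*O + S*(O - 55*S))/8 = 4 + (-3 + 107*O/8 - S*(O - 55*S)/8) = 1 + 107*O/8 - S*(O - 55*S)/8)
-R(u, -56) = -(1 + (55/8)*246**2 + (107/8)*(-56) - 1/8*(-56)*246) = -(1 + (55/8)*60516 - 749 + 1722) = -(1 + 832095/2 - 749 + 1722) = -1*834043/2 = -834043/2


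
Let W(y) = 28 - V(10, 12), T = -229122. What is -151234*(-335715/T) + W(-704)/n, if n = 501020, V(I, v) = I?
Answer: -2119795675302667/9566225370 ≈ -2.2159e+5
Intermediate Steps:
W(y) = 18 (W(y) = 28 - 1*10 = 28 - 10 = 18)
-151234*(-335715/T) + W(-704)/n = -151234/((-229122/(-335715))) + 18/501020 = -151234/((-229122*(-1/335715))) + 18*(1/501020) = -151234/76374/111905 + 9/250510 = -151234*111905/76374 + 9/250510 = -8461920385/38187 + 9/250510 = -2119795675302667/9566225370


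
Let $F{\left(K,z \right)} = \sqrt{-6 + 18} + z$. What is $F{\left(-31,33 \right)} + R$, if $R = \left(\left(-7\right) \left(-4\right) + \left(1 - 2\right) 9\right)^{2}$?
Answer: $394 + 2 \sqrt{3} \approx 397.46$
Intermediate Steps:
$F{\left(K,z \right)} = z + 2 \sqrt{3}$ ($F{\left(K,z \right)} = \sqrt{12} + z = 2 \sqrt{3} + z = z + 2 \sqrt{3}$)
$R = 361$ ($R = \left(28 + \left(1 - 2\right) 9\right)^{2} = \left(28 - 9\right)^{2} = 19^{2} = 361$)
$F{\left(-31,33 \right)} + R = \left(33 + 2 \sqrt{3}\right) + 361 = 394 + 2 \sqrt{3}$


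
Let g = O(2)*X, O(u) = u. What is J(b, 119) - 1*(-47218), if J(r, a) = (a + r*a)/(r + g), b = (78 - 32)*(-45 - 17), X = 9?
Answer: 134155081/2834 ≈ 47338.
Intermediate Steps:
g = 18 (g = 2*9 = 18)
b = -2852 (b = 46*(-62) = -2852)
J(r, a) = (a + a*r)/(18 + r) (J(r, a) = (a + r*a)/(r + 18) = (a + a*r)/(18 + r))
J(b, 119) - 1*(-47218) = 119*(1 - 2852)/(18 - 2852) - 1*(-47218) = 119*(-2851)/(-2834) + 47218 = 119*(-1/2834)*(-2851) + 47218 = 339269/2834 + 47218 = 134155081/2834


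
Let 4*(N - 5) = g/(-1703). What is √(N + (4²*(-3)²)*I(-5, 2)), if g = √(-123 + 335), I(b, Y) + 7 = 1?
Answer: √(-9965118124 - 3406*√53)/3406 ≈ 29.309*I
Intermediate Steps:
I(b, Y) = -6 (I(b, Y) = -7 + 1 = -6)
g = 2*√53 (g = √212 = 2*√53 ≈ 14.560)
N = 5 - √53/3406 (N = 5 + ((2*√53)/(-1703))/4 = 5 + ((2*√53)*(-1/1703))/4 = 5 + (-2*√53/1703)/4 = 5 - √53/3406 ≈ 4.9979)
√(N + (4²*(-3)²)*I(-5, 2)) = √((5 - √53/3406) + (4²*(-3)²)*(-6)) = √((5 - √53/3406) + (16*9)*(-6)) = √((5 - √53/3406) + 144*(-6)) = √((5 - √53/3406) - 864) = √(-859 - √53/3406)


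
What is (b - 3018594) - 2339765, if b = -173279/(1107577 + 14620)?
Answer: -6013134568002/1122197 ≈ -5.3584e+6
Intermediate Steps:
b = -173279/1122197 ≈ -0.15441
(b - 3018594) - 2339765 = (-173279/1122197 - 3018594) - 2339765 = -3387457304297/1122197 - 2339765 = -6013134568002/1122197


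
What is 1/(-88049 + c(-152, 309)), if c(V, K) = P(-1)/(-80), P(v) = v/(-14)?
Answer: -1120/98614881 ≈ -1.1357e-5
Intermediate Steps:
P(v) = -v/14 (P(v) = v*(-1/14) = -v/14)
c(V, K) = -1/1120 (c(V, K) = -1/14*(-1)/(-80) = (1/14)*(-1/80) = -1/1120)
1/(-88049 + c(-152, 309)) = 1/(-88049 - 1/1120) = 1/(-98614881/1120) = -1120/98614881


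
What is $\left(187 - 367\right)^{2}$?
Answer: $32400$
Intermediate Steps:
$\left(187 - 367\right)^{2} = \left(-180\right)^{2} = 32400$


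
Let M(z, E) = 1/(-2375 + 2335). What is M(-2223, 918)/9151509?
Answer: -1/366060360 ≈ -2.7318e-9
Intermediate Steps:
M(z, E) = -1/40 (M(z, E) = 1/(-40) = -1/40)
M(-2223, 918)/9151509 = -1/40/9151509 = -1/40*1/9151509 = -1/366060360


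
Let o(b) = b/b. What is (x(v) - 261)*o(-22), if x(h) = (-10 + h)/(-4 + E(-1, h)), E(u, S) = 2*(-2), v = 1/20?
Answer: -41561/160 ≈ -259.76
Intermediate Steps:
o(b) = 1
v = 1/20 ≈ 0.050000
E(u, S) = -4
x(h) = 5/4 - h/8 (x(h) = (-10 + h)/(-4 - 4) = (-10 + h)/(-8) = (-10 + h)*(-⅛) = 5/4 - h/8)
(x(v) - 261)*o(-22) = ((5/4 - ⅛*1/20) - 261)*1 = ((5/4 - 1/160) - 261)*1 = (199/160 - 261)*1 = -41561/160*1 = -41561/160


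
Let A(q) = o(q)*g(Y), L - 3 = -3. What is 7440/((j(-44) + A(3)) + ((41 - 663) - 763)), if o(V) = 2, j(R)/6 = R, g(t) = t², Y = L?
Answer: -7440/1649 ≈ -4.5118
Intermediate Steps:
L = 0 (L = 3 - 3 = 0)
Y = 0
j(R) = 6*R
A(q) = 0 (A(q) = 2*0² = 2*0 = 0)
7440/((j(-44) + A(3)) + ((41 - 663) - 763)) = 7440/((6*(-44) + 0) + ((41 - 663) - 763)) = 7440/((-264 + 0) + (-622 - 763)) = 7440/(-264 - 1385) = 7440/(-1649) = 7440*(-1/1649) = -7440/1649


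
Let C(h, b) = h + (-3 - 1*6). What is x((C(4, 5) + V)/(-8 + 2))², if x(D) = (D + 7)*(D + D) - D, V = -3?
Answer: 35344/81 ≈ 436.35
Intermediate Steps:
C(h, b) = -9 + h (C(h, b) = h + (-3 - 6) = h - 9 = -9 + h)
x(D) = -D + 2*D*(7 + D) (x(D) = (7 + D)*(2*D) - D = 2*D*(7 + D) - D = -D + 2*D*(7 + D))
x((C(4, 5) + V)/(-8 + 2))² = ((((-9 + 4) - 3)/(-8 + 2))*(13 + 2*(((-9 + 4) - 3)/(-8 + 2))))² = (((-5 - 3)/(-6))*(13 + 2*((-5 - 3)/(-6))))² = ((-8*(-⅙))*(13 + 2*(-8*(-⅙))))² = (4*(13 + 2*(4/3))/3)² = (4*(13 + 8/3)/3)² = ((4/3)*(47/3))² = (188/9)² = 35344/81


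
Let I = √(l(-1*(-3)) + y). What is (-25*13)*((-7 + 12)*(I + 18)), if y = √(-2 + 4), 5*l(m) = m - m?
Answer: -29250 - 1625*2^(¼) ≈ -31182.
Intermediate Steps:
l(m) = 0 (l(m) = (m - m)/5 = (⅕)*0 = 0)
y = √2 ≈ 1.4142
I = 2^(¼) (I = √(0 + √2) = √(√2) = 2^(¼) ≈ 1.1892)
(-25*13)*((-7 + 12)*(I + 18)) = (-25*13)*((-7 + 12)*(2^(¼) + 18)) = -1625*(18 + 2^(¼)) = -325*(90 + 5*2^(¼)) = -29250 - 1625*2^(¼)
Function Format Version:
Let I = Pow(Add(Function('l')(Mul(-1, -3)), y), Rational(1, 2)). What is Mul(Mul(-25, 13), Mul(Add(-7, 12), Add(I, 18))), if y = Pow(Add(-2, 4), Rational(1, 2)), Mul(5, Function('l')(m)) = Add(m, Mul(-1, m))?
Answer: Add(-29250, Mul(-1625, Pow(2, Rational(1, 4)))) ≈ -31182.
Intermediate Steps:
Function('l')(m) = 0 (Function('l')(m) = Mul(Rational(1, 5), Add(m, Mul(-1, m))) = Mul(Rational(1, 5), 0) = 0)
y = Pow(2, Rational(1, 2)) ≈ 1.4142
I = Pow(2, Rational(1, 4)) (I = Pow(Add(0, Pow(2, Rational(1, 2))), Rational(1, 2)) = Pow(Pow(2, Rational(1, 2)), Rational(1, 2)) = Pow(2, Rational(1, 4)) ≈ 1.1892)
Mul(Mul(-25, 13), Mul(Add(-7, 12), Add(I, 18))) = Mul(Mul(-25, 13), Mul(Add(-7, 12), Add(Pow(2, Rational(1, 4)), 18))) = Mul(-325, Mul(5, Add(18, Pow(2, Rational(1, 4))))) = Mul(-325, Add(90, Mul(5, Pow(2, Rational(1, 4))))) = Add(-29250, Mul(-1625, Pow(2, Rational(1, 4))))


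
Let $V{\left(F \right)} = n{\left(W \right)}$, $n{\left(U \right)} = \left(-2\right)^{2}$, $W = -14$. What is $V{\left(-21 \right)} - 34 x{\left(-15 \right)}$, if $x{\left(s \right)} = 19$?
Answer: $-642$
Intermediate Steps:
$n{\left(U \right)} = 4$
$V{\left(F \right)} = 4$
$V{\left(-21 \right)} - 34 x{\left(-15 \right)} = 4 - 646 = -642$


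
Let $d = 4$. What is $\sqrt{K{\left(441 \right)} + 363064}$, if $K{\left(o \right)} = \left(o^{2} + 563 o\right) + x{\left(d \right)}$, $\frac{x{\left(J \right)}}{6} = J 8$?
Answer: $2 \sqrt{201505} \approx 897.79$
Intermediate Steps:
$x{\left(J \right)} = 48 J$ ($x{\left(J \right)} = 6 J 8 = 6 \cdot 8 J = 48 J$)
$K{\left(o \right)} = 192 + o^{2} + 563 o$ ($K{\left(o \right)} = \left(o^{2} + 563 o\right) + 48 \cdot 4 = \left(o^{2} + 563 o\right) + 192 = 192 + o^{2} + 563 o$)
$\sqrt{K{\left(441 \right)} + 363064} = \sqrt{\left(192 + 441^{2} + 563 \cdot 441\right) + 363064} = \sqrt{\left(192 + 194481 + 248283\right) + 363064} = \sqrt{442956 + 363064} = \sqrt{806020} = 2 \sqrt{201505}$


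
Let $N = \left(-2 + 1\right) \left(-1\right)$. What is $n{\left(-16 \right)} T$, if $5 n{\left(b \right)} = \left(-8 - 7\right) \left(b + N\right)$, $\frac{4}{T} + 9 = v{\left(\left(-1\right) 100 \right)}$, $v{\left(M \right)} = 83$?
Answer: $\frac{90}{37} \approx 2.4324$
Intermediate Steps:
$T = \frac{2}{37}$ ($T = \frac{4}{-9 + 83} = \frac{4}{74} = 4 \cdot \frac{1}{74} = \frac{2}{37} \approx 0.054054$)
$N = 1$ ($N = \left(-1\right) \left(-1\right) = 1$)
$n{\left(b \right)} = -3 - 3 b$ ($n{\left(b \right)} = \frac{\left(-8 - 7\right) \left(b + 1\right)}{5} = \frac{\left(-15\right) \left(1 + b\right)}{5} = \frac{-15 - 15 b}{5} = -3 - 3 b$)
$n{\left(-16 \right)} T = \left(-3 - -48\right) \frac{2}{37} = \left(-3 + 48\right) \frac{2}{37} = 45 \cdot \frac{2}{37} = \frac{90}{37}$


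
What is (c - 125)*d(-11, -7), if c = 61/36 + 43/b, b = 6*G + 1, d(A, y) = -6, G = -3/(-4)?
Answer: 45733/66 ≈ 692.92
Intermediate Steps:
G = ¾ (G = -3*(-¼) = ¾ ≈ 0.75000)
b = 11/2 (b = 6*(¾) + 1 = 9/2 + 1 = 11/2 ≈ 5.5000)
c = 3767/396 (c = 61/36 + 43/(11/2) = 61*(1/36) + 43*(2/11) = 61/36 + 86/11 = 3767/396 ≈ 9.5126)
(c - 125)*d(-11, -7) = (3767/396 - 125)*(-6) = -45733/396*(-6) = 45733/66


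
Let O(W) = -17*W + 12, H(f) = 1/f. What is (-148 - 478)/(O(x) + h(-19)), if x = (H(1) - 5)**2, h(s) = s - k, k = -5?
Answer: 313/137 ≈ 2.2847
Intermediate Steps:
h(s) = 5 + s (h(s) = s - 1*(-5) = s + 5 = 5 + s)
x = 16 (x = (1/1 - 5)**2 = (1 - 5)**2 = (-4)**2 = 16)
O(W) = 12 - 17*W
(-148 - 478)/(O(x) + h(-19)) = (-148 - 478)/((12 - 17*16) + (5 - 19)) = -626/((12 - 272) - 14) = -626/(-260 - 14) = -626/(-274) = -626*(-1/274) = 313/137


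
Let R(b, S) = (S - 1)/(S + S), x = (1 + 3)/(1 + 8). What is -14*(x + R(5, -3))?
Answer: -140/9 ≈ -15.556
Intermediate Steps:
x = 4/9 ≈ 0.44444
R(b, S) = (-1 + S)/(2*S) (R(b, S) = (-1 + S)/((2*S)) = (-1 + S)*(1/(2*S)) = (-1 + S)/(2*S))
-14*(x + R(5, -3)) = -14*(4/9 + (1/2)*(-1 - 3)/(-3)) = -14*(4/9 + (1/2)*(-1/3)*(-4)) = -14*(4/9 + 2/3) = -14*10/9 = -140/9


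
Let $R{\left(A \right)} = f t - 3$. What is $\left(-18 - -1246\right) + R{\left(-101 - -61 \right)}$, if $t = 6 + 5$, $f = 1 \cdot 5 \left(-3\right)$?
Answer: $1060$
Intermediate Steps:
$f = -15$ ($f = 5 \left(-3\right) = -15$)
$t = 11$
$R{\left(A \right)} = -168$ ($R{\left(A \right)} = \left(-15\right) 11 - 3 = -165 - 3 = -168$)
$\left(-18 - -1246\right) + R{\left(-101 - -61 \right)} = \left(-18 - -1246\right) - 168 = \left(-18 + 1246\right) - 168 = 1228 - 168 = 1060$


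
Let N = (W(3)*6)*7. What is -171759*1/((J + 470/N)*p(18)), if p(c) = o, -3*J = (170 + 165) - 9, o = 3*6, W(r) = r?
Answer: 1202313/13222 ≈ 90.933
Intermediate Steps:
o = 18
N = 126 (N = (3*6)*7 = 18*7 = 126)
J = -326/3 (J = -((170 + 165) - 9)/3 = -(335 - 9)/3 = -⅓*326 = -326/3 ≈ -108.67)
p(c) = 18
-171759*1/((J + 470/N)*p(18)) = -171759*1/(18*(-326/3 + 470/126)) = -171759*1/(18*(-326/3 + 470*(1/126))) = -171759*1/(18*(-326/3 + 235/63)) = -171759/(18*(-6611/63)) = -171759/(-13222/7) = -171759*(-7/13222) = 1202313/13222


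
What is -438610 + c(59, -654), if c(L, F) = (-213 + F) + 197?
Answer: -439280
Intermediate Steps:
c(L, F) = -16 + F
-438610 + c(59, -654) = -438610 + (-16 - 654) = -438610 - 670 = -439280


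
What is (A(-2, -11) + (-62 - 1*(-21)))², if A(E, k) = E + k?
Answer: 2916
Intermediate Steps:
(A(-2, -11) + (-62 - 1*(-21)))² = ((-2 - 11) + (-62 - 1*(-21)))² = (-13 + (-62 + 21))² = (-13 - 41)² = (-54)² = 2916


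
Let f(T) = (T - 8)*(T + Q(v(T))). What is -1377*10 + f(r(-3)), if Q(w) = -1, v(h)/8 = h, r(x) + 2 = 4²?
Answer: -13692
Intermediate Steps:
r(x) = 14 (r(x) = -2 + 4² = -2 + 16 = 14)
v(h) = 8*h
f(T) = (-1 + T)*(-8 + T) (f(T) = (T - 8)*(T - 1) = (-8 + T)*(-1 + T) = (-1 + T)*(-8 + T))
-1377*10 + f(r(-3)) = -1377*10 + (8 + 14² - 9*14) = -153*90 + (8 + 196 - 126) = -13770 + 78 = -13692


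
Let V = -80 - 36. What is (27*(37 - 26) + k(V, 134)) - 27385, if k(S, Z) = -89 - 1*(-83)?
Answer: -27094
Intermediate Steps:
V = -116
k(S, Z) = -6 (k(S, Z) = -89 + 83 = -6)
(27*(37 - 26) + k(V, 134)) - 27385 = (27*(37 - 26) - 6) - 27385 = (27*11 - 6) - 27385 = (297 - 6) - 27385 = 291 - 27385 = -27094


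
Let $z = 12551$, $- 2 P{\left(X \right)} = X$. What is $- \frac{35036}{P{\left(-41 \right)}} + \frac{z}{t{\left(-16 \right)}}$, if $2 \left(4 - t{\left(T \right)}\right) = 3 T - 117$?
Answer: $- \frac{11093274}{7093} \approx -1564.0$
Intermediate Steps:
$P{\left(X \right)} = - \frac{X}{2}$
$t{\left(T \right)} = \frac{125}{2} - \frac{3 T}{2}$ ($t{\left(T \right)} = 4 - \frac{3 T - 117}{2} = 4 - \frac{-117 + 3 T}{2} = 4 - \left(- \frac{117}{2} + \frac{3 T}{2}\right) = \frac{125}{2} - \frac{3 T}{2}$)
$- \frac{35036}{P{\left(-41 \right)}} + \frac{z}{t{\left(-16 \right)}} = - \frac{35036}{\left(- \frac{1}{2}\right) \left(-41\right)} + \frac{12551}{\frac{125}{2} - -24} = - \frac{35036}{\frac{41}{2}} + \frac{12551}{\frac{125}{2} + 24} = \left(-35036\right) \frac{2}{41} + \frac{12551}{\frac{173}{2}} = - \frac{70072}{41} + 12551 \cdot \frac{2}{173} = - \frac{70072}{41} + \frac{25102}{173} = - \frac{11093274}{7093}$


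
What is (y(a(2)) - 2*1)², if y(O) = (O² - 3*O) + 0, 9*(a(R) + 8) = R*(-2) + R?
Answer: 53465344/6561 ≈ 8149.0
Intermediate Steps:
a(R) = -8 - R/9 (a(R) = -8 + (R*(-2) + R)/9 = -8 + (-2*R + R)/9 = -8 + (-R)/9 = -8 - R/9)
y(O) = O² - 3*O
(y(a(2)) - 2*1)² = ((-8 - ⅑*2)*(-3 + (-8 - ⅑*2)) - 2*1)² = ((-8 - 2/9)*(-3 + (-8 - 2/9)) - 2)² = (-74*(-3 - 74/9)/9 - 2)² = (-74/9*(-101/9) - 2)² = (7474/81 - 2)² = (7312/81)² = 53465344/6561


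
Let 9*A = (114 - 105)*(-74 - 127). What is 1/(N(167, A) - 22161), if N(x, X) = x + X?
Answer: -1/22195 ≈ -4.5055e-5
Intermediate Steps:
A = -201 (A = ((114 - 105)*(-74 - 127))/9 = (9*(-201))/9 = (1/9)*(-1809) = -201)
N(x, X) = X + x
1/(N(167, A) - 22161) = 1/((-201 + 167) - 22161) = 1/(-34 - 22161) = 1/(-22195) = -1/22195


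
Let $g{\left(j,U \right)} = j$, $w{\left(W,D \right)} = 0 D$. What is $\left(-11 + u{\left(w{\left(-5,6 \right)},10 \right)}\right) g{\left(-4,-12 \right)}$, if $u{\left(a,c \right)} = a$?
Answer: $44$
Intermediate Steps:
$w{\left(W,D \right)} = 0$
$\left(-11 + u{\left(w{\left(-5,6 \right)},10 \right)}\right) g{\left(-4,-12 \right)} = \left(-11 + 0\right) \left(-4\right) = \left(-11\right) \left(-4\right) = 44$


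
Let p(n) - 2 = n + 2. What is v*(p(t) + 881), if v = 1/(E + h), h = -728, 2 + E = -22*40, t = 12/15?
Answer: -4429/8050 ≈ -0.55019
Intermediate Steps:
t = ⅘ (t = 12*(1/15) = ⅘ ≈ 0.80000)
p(n) = 4 + n (p(n) = 2 + (n + 2) = 2 + (2 + n) = 4 + n)
E = -882 (E = -2 - 22*40 = -2 - 880 = -882)
v = -1/1610 (v = 1/(-882 - 728) = 1/(-1610) = -1/1610 ≈ -0.00062112)
v*(p(t) + 881) = -((4 + ⅘) + 881)/1610 = -(24/5 + 881)/1610 = -1/1610*4429/5 = -4429/8050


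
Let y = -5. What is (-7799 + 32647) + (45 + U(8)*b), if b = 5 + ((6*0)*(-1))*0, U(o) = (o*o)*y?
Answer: 23293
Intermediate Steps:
U(o) = -5*o**2 (U(o) = (o*o)*(-5) = o**2*(-5) = -5*o**2)
b = 5 (b = 5 + (0*(-1))*0 = 5 + 0*0 = 5 + 0 = 5)
(-7799 + 32647) + (45 + U(8)*b) = (-7799 + 32647) + (45 - 5*8**2*5) = 24848 + (45 - 5*64*5) = 24848 + (45 - 320*5) = 24848 + (45 - 1600) = 24848 - 1555 = 23293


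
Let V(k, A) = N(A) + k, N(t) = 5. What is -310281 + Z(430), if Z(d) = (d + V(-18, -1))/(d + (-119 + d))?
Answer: -76639268/247 ≈ -3.1028e+5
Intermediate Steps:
V(k, A) = 5 + k
Z(d) = (-13 + d)/(-119 + 2*d) (Z(d) = (d + (5 - 18))/(d + (-119 + d)) = (d - 13)/(-119 + 2*d) = (-13 + d)/(-119 + 2*d))
-310281 + Z(430) = -310281 + (-13 + 430)/(-119 + 2*430) = -310281 + 417/(-119 + 860) = -310281 + 417/741 = -310281 + (1/741)*417 = -310281 + 139/247 = -76639268/247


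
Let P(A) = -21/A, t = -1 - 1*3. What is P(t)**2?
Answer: 441/16 ≈ 27.563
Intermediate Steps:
t = -4 (t = -1 - 3 = -4)
P(t)**2 = (-21/(-4))**2 = (-21*(-1/4))**2 = (21/4)**2 = 441/16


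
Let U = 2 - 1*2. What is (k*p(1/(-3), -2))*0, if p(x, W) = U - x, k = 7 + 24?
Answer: 0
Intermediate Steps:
k = 31
U = 0 (U = 2 - 2 = 0)
p(x, W) = -x (p(x, W) = 0 - x = -x)
(k*p(1/(-3), -2))*0 = (31*(-1/(-3)))*0 = (31*(-1*(-⅓)))*0 = (31*(⅓))*0 = (31/3)*0 = 0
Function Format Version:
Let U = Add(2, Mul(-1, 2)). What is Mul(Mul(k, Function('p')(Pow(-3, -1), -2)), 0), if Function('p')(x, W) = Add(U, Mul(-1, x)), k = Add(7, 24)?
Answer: 0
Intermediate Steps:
k = 31
U = 0 (U = Add(2, -2) = 0)
Function('p')(x, W) = Mul(-1, x) (Function('p')(x, W) = Add(0, Mul(-1, x)) = Mul(-1, x))
Mul(Mul(k, Function('p')(Pow(-3, -1), -2)), 0) = Mul(Mul(31, Mul(-1, Pow(-3, -1))), 0) = Mul(Mul(31, Mul(-1, Rational(-1, 3))), 0) = Mul(Mul(31, Rational(1, 3)), 0) = Mul(Rational(31, 3), 0) = 0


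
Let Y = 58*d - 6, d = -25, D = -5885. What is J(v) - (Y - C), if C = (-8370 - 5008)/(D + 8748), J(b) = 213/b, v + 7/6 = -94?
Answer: 2368931736/1634773 ≈ 1449.1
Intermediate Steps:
v = -571/6 (v = -7/6 - 94 = -571/6 ≈ -95.167)
Y = -1456 (Y = 58*(-25) - 6 = -1450 - 6 = -1456)
C = -13378/2863 (C = (-8370 - 5008)/(-5885 + 8748) = -13378/2863 ≈ -4.6727)
J(v) - (Y - C) = 213/(-571/6) - (-1456 - 1*(-13378/2863)) = 213*(-6/571) - (-1456 + 13378/2863) = -1278/571 - 1*(-4155150/2863) = -1278/571 + 4155150/2863 = 2368931736/1634773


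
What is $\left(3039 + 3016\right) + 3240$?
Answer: $9295$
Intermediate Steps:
$\left(3039 + 3016\right) + 3240 = 6055 + 3240 = 9295$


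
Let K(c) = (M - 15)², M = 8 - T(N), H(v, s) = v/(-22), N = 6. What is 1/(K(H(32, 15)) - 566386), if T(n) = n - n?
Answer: -1/566337 ≈ -1.7657e-6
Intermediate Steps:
H(v, s) = -v/22 (H(v, s) = v*(-1/22) = -v/22)
T(n) = 0
M = 8 (M = 8 - 1*0 = 8 + 0 = 8)
K(c) = 49 (K(c) = (8 - 15)² = (-7)² = 49)
1/(K(H(32, 15)) - 566386) = 1/(49 - 566386) = 1/(-566337) = -1/566337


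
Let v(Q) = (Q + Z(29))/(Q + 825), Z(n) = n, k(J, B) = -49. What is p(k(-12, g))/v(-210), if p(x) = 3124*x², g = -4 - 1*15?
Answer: -4612945260/181 ≈ -2.5486e+7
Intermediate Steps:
g = -19 (g = -4 - 15 = -19)
v(Q) = (29 + Q)/(825 + Q) (v(Q) = (Q + 29)/(Q + 825) = (29 + Q)/(825 + Q))
p(k(-12, g))/v(-210) = (3124*(-49)²)/(((29 - 210)/(825 - 210))) = (3124*2401)/((-181/615)) = 7500724/(((1/615)*(-181))) = 7500724/(-181/615) = 7500724*(-615/181) = -4612945260/181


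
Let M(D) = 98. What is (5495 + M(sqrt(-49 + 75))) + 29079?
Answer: 34672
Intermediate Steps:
(5495 + M(sqrt(-49 + 75))) + 29079 = (5495 + 98) + 29079 = 5593 + 29079 = 34672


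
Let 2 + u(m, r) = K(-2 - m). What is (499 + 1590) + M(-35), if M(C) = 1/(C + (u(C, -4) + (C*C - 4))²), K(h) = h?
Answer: 3274442742/1567469 ≈ 2089.0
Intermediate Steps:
u(m, r) = -4 - m (u(m, r) = -2 + (-2 - m) = -4 - m)
M(C) = 1/(C + (-8 + C² - C)²) (M(C) = 1/(C + ((-4 - C) + (C*C - 4))²) = 1/(C + ((-4 - C) + (C² - 4))²) = 1/(C + ((-4 - C) + (-4 + C²))²) = 1/(C + (-8 + C² - C)²))
(499 + 1590) + M(-35) = (499 + 1590) + 1/(-35 + (8 - 35 - 1*(-35)²)²) = 2089 + 1/(-35 + (8 - 35 - 1*1225)²) = 2089 + 1/(-35 + (8 - 35 - 1225)²) = 2089 + 1/(-35 + (-1252)²) = 2089 + 1/(-35 + 1567504) = 2089 + 1/1567469 = 3274442742/1567469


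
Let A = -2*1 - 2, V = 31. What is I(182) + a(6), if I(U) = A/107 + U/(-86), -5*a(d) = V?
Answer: -192176/23005 ≈ -8.3537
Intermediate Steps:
a(d) = -31/5 (a(d) = -⅕*31 = -31/5)
A = -4 (A = -2 - 2 = -4)
I(U) = -4/107 - U/86 (I(U) = -4/107 + U/(-86) = -4*1/107 + U*(-1/86) = -4/107 - U/86)
I(182) + a(6) = (-4/107 - 1/86*182) - 31/5 = (-4/107 - 91/43) - 31/5 = -9909/4601 - 31/5 = -192176/23005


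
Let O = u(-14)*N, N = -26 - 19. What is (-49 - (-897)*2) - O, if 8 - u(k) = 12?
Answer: 1565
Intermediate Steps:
u(k) = -4 (u(k) = 8 - 1*12 = 8 - 12 = -4)
N = -45
O = 180 (O = -4*(-45) = 180)
(-49 - (-897)*2) - O = (-49 - (-897)*2) - 1*180 = (-49 - 69*(-26)) - 180 = (-49 + 1794) - 180 = 1745 - 180 = 1565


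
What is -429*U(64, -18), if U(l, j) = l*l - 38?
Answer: -1740882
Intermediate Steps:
U(l, j) = -38 + l² (U(l, j) = l² - 38 = -38 + l²)
-429*U(64, -18) = -429*(-38 + 64²) = -429*(-38 + 4096) = -429*4058 = -1740882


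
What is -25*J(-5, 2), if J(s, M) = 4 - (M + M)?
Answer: 0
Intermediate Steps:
J(s, M) = 4 - 2*M
-25*J(-5, 2) = -25*(4 - 2*2) = -25*(4 - 4) = -25*0 = 0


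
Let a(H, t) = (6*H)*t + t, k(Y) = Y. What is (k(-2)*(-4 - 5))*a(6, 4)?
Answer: 2664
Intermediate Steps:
a(H, t) = t + 6*H*t (a(H, t) = 6*H*t + t = t + 6*H*t)
(k(-2)*(-4 - 5))*a(6, 4) = (-2*(-4 - 5))*(4*(1 + 6*6)) = (-2*(-9))*(4*(1 + 36)) = 18*(4*37) = 18*148 = 2664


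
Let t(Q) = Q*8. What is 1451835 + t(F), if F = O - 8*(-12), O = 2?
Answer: 1452619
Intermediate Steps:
F = 98 (F = 2 - 8*(-12) = 2 + 96 = 98)
t(Q) = 8*Q
1451835 + t(F) = 1451835 + 8*98 = 1451835 + 784 = 1452619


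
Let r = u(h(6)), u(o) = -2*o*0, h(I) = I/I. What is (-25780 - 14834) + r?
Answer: -40614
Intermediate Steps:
h(I) = 1
u(o) = 0
r = 0
(-25780 - 14834) + r = (-25780 - 14834) + 0 = -40614 + 0 = -40614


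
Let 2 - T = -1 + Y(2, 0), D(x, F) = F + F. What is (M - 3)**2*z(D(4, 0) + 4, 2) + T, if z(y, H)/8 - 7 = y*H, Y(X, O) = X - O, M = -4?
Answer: 5881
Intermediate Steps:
D(x, F) = 2*F
T = 1 (T = 2 - (-1 + (2 - 1*0)) = 2 - (-1 + (2 + 0)) = 2 - (-1 + 2) = 2 - 1*1 = 2 - 1 = 1)
z(y, H) = 56 + 8*H*y (z(y, H) = 56 + 8*(y*H) = 56 + 8*(H*y) = 56 + 8*H*y)
(M - 3)**2*z(D(4, 0) + 4, 2) + T = (-4 - 3)**2*(56 + 8*2*(2*0 + 4)) + 1 = (-7)**2*(56 + 8*2*(0 + 4)) + 1 = 49*(56 + 8*2*4) + 1 = 49*(56 + 64) + 1 = 49*120 + 1 = 5880 + 1 = 5881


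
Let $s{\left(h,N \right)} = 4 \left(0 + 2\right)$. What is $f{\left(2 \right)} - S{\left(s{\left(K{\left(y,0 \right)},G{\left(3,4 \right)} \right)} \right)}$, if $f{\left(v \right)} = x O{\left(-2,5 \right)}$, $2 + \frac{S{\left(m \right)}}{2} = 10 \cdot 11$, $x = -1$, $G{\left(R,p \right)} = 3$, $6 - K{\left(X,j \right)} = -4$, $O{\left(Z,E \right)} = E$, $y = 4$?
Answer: $-221$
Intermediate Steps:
$K{\left(X,j \right)} = 10$ ($K{\left(X,j \right)} = 6 - -4 = 6 + 4 = 10$)
$s{\left(h,N \right)} = 8$ ($s{\left(h,N \right)} = 4 \cdot 2 = 8$)
$S{\left(m \right)} = 216$ ($S{\left(m \right)} = -4 + 2 \cdot 10 \cdot 11 = -4 + 2 \cdot 110 = -4 + 220 = 216$)
$f{\left(v \right)} = -5$ ($f{\left(v \right)} = \left(-1\right) 5 = -5$)
$f{\left(2 \right)} - S{\left(s{\left(K{\left(y,0 \right)},G{\left(3,4 \right)} \right)} \right)} = -5 - 216 = -221$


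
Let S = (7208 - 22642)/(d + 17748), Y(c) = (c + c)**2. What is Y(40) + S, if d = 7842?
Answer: 81880283/12795 ≈ 6399.4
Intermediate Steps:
Y(c) = 4*c**2 (Y(c) = (2*c)**2 = 4*c**2)
S = -7717/12795 (S = (7208 - 22642)/(7842 + 17748) = -15434/25590 = -15434*1/25590 = -7717/12795 ≈ -0.60313)
Y(40) + S = 4*40**2 - 7717/12795 = 4*1600 - 7717/12795 = 6400 - 7717/12795 = 81880283/12795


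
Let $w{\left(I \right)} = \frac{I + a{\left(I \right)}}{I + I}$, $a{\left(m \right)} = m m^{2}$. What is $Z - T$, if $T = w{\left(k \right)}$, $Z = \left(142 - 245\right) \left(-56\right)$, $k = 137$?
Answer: $-3617$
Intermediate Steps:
$a{\left(m \right)} = m^{3}$
$w{\left(I \right)} = \frac{I + I^{3}}{2 I}$ ($w{\left(I \right)} = \frac{I + I^{3}}{I + I} = \frac{I + I^{3}}{2 I}$)
$Z = 5768$ ($Z = \left(-103\right) \left(-56\right) = 5768$)
$T = 9385$ ($T = \frac{1}{2} + \frac{137^{2}}{2} = \frac{1}{2} + \frac{1}{2} \cdot 18769 = \frac{1}{2} + \frac{18769}{2} = 9385$)
$Z - T = 5768 - 9385 = -3617$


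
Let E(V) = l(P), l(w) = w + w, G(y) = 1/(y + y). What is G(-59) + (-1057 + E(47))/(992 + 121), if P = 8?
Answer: -41317/43778 ≈ -0.94378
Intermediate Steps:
G(y) = 1/(2*y)
l(w) = 2*w
E(V) = 16 (E(V) = 2*8 = 16)
G(-59) + (-1057 + E(47))/(992 + 121) = (½)/(-59) + (-1057 + 16)/(992 + 121) = (½)*(-1/59) - 1041/1113 = -1/118 - 1041*1/1113 = -1/118 - 347/371 = -41317/43778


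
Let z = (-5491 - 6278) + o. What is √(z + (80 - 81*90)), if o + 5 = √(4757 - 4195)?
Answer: √(-18984 + √562) ≈ 137.7*I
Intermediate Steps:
o = -5 + √562 (o = -5 + √(4757 - 4195) = -5 + √562 ≈ 18.707)
z = -11774 + √562 (z = (-5491 - 6278) + (-5 + √562) = -11769 + (-5 + √562) = -11774 + √562 ≈ -11750.)
√(z + (80 - 81*90)) = √((-11774 + √562) + (80 - 81*90)) = √((-11774 + √562) + (80 - 7290)) = √((-11774 + √562) - 7210) = √(-18984 + √562)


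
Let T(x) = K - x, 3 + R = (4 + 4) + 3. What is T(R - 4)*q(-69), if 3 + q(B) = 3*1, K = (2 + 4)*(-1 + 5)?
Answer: 0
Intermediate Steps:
R = 8 (R = -3 + ((4 + 4) + 3) = -3 + (8 + 3) = -3 + 11 = 8)
K = 24 (K = 6*4 = 24)
T(x) = 24 - x
q(B) = 0 (q(B) = -3 + 3*1 = -3 + 3 = 0)
T(R - 4)*q(-69) = (24 - (8 - 4))*0 = (24 - 1*4)*0 = (24 - 4)*0 = 20*0 = 0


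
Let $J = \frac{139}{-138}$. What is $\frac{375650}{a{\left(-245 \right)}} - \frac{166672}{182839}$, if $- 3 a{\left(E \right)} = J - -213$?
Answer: $- \frac{5687966542852}{1069790989} \approx -5316.9$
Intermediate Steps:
$J = - \frac{139}{138}$ ($J = 139 \left(- \frac{1}{138}\right) = - \frac{139}{138} \approx -1.0072$)
$a{\left(E \right)} = - \frac{29255}{414}$ ($a{\left(E \right)} = - \frac{- \frac{139}{138} - -213}{3} = - \frac{- \frac{139}{138} + 213}{3} = \left(- \frac{1}{3}\right) \frac{29255}{138} = - \frac{29255}{414}$)
$\frac{375650}{a{\left(-245 \right)}} - \frac{166672}{182839} = \frac{375650}{- \frac{29255}{414}} - \frac{166672}{182839} = 375650 \left(- \frac{414}{29255}\right) - \frac{166672}{182839} = - \frac{31103820}{5851} - \frac{166672}{182839} = - \frac{5687966542852}{1069790989}$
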